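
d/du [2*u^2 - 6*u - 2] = 4*u - 6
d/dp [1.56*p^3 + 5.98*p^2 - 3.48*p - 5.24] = 4.68*p^2 + 11.96*p - 3.48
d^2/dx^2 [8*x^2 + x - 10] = 16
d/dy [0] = 0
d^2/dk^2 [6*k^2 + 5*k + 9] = 12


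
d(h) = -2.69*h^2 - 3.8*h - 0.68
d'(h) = -5.38*h - 3.8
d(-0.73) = 0.66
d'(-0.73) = 0.13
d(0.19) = -1.50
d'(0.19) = -4.82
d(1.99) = -18.89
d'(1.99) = -14.51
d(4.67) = -77.09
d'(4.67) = -28.92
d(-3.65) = -22.65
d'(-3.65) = 15.84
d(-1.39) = -0.60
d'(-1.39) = 3.68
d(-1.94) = -3.43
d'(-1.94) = 6.64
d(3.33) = -43.16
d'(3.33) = -21.72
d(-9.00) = -184.37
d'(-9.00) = 44.62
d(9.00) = -252.77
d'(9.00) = -52.22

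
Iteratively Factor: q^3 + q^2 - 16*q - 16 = (q - 4)*(q^2 + 5*q + 4) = (q - 4)*(q + 4)*(q + 1)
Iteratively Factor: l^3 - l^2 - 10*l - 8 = (l + 1)*(l^2 - 2*l - 8) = (l - 4)*(l + 1)*(l + 2)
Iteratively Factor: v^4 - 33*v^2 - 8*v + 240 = (v + 4)*(v^3 - 4*v^2 - 17*v + 60) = (v + 4)^2*(v^2 - 8*v + 15) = (v - 5)*(v + 4)^2*(v - 3)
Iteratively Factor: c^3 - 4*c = (c + 2)*(c^2 - 2*c) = (c - 2)*(c + 2)*(c)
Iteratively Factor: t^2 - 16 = (t - 4)*(t + 4)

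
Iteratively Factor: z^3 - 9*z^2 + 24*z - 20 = (z - 5)*(z^2 - 4*z + 4) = (z - 5)*(z - 2)*(z - 2)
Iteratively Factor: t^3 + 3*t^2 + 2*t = (t)*(t^2 + 3*t + 2) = t*(t + 1)*(t + 2)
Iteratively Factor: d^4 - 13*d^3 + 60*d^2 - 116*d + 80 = (d - 2)*(d^3 - 11*d^2 + 38*d - 40) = (d - 2)^2*(d^2 - 9*d + 20) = (d - 4)*(d - 2)^2*(d - 5)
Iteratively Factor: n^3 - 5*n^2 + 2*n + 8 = (n + 1)*(n^2 - 6*n + 8) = (n - 4)*(n + 1)*(n - 2)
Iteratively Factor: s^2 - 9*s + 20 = (s - 4)*(s - 5)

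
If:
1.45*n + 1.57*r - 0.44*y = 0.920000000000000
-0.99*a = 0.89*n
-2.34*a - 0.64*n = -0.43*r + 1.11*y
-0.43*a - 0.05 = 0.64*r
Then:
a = -0.54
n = 0.60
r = 0.28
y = 0.90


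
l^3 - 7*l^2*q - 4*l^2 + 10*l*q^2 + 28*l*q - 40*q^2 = (l - 4)*(l - 5*q)*(l - 2*q)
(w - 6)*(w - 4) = w^2 - 10*w + 24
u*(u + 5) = u^2 + 5*u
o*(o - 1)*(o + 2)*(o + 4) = o^4 + 5*o^3 + 2*o^2 - 8*o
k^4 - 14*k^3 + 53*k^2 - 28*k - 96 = (k - 8)*(k - 4)*(k - 3)*(k + 1)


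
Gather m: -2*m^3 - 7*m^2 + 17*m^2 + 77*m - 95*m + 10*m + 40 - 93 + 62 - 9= -2*m^3 + 10*m^2 - 8*m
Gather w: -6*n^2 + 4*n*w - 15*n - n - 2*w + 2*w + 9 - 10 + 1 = -6*n^2 + 4*n*w - 16*n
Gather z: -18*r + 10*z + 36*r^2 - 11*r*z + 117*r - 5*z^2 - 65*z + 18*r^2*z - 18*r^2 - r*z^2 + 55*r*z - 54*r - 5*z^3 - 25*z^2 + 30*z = 18*r^2 + 45*r - 5*z^3 + z^2*(-r - 30) + z*(18*r^2 + 44*r - 25)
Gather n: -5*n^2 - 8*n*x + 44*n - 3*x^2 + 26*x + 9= -5*n^2 + n*(44 - 8*x) - 3*x^2 + 26*x + 9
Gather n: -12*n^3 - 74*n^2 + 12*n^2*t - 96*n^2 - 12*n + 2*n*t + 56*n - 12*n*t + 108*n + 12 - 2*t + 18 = -12*n^3 + n^2*(12*t - 170) + n*(152 - 10*t) - 2*t + 30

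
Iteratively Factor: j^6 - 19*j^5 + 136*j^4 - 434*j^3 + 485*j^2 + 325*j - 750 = (j + 1)*(j^5 - 20*j^4 + 156*j^3 - 590*j^2 + 1075*j - 750) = (j - 3)*(j + 1)*(j^4 - 17*j^3 + 105*j^2 - 275*j + 250) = (j - 5)*(j - 3)*(j + 1)*(j^3 - 12*j^2 + 45*j - 50) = (j - 5)^2*(j - 3)*(j + 1)*(j^2 - 7*j + 10) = (j - 5)^2*(j - 3)*(j - 2)*(j + 1)*(j - 5)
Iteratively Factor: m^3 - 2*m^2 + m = (m)*(m^2 - 2*m + 1) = m*(m - 1)*(m - 1)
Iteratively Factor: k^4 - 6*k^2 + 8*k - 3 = (k - 1)*(k^3 + k^2 - 5*k + 3) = (k - 1)^2*(k^2 + 2*k - 3) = (k - 1)^3*(k + 3)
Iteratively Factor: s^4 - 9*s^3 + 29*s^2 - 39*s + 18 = (s - 3)*(s^3 - 6*s^2 + 11*s - 6) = (s - 3)*(s - 2)*(s^2 - 4*s + 3) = (s - 3)^2*(s - 2)*(s - 1)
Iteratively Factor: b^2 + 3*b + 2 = (b + 1)*(b + 2)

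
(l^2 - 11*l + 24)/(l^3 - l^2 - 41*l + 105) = (l - 8)/(l^2 + 2*l - 35)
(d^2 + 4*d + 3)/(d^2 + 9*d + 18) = (d + 1)/(d + 6)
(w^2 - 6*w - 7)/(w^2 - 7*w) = (w + 1)/w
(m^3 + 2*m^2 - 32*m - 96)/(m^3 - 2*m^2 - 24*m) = (m + 4)/m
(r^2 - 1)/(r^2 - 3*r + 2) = (r + 1)/(r - 2)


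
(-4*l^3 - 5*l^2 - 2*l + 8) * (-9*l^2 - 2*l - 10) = 36*l^5 + 53*l^4 + 68*l^3 - 18*l^2 + 4*l - 80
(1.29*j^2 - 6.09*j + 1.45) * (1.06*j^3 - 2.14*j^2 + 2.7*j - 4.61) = 1.3674*j^5 - 9.216*j^4 + 18.0526*j^3 - 25.4929*j^2 + 31.9899*j - 6.6845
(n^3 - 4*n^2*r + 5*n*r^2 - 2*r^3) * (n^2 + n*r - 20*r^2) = n^5 - 3*n^4*r - 19*n^3*r^2 + 83*n^2*r^3 - 102*n*r^4 + 40*r^5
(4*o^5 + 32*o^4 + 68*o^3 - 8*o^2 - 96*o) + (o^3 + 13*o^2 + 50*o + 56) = 4*o^5 + 32*o^4 + 69*o^3 + 5*o^2 - 46*o + 56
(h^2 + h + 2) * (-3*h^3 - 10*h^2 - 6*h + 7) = -3*h^5 - 13*h^4 - 22*h^3 - 19*h^2 - 5*h + 14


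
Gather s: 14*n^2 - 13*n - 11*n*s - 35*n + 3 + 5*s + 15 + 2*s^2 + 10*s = 14*n^2 - 48*n + 2*s^2 + s*(15 - 11*n) + 18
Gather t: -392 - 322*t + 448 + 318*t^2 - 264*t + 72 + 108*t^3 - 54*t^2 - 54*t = 108*t^3 + 264*t^2 - 640*t + 128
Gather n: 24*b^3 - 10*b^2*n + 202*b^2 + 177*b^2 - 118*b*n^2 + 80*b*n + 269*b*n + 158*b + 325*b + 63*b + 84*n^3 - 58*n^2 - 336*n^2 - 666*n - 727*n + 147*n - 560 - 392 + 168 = 24*b^3 + 379*b^2 + 546*b + 84*n^3 + n^2*(-118*b - 394) + n*(-10*b^2 + 349*b - 1246) - 784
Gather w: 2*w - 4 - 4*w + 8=4 - 2*w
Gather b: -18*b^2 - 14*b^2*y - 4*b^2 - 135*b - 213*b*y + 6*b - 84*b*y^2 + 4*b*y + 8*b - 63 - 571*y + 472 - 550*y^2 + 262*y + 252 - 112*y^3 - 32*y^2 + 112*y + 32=b^2*(-14*y - 22) + b*(-84*y^2 - 209*y - 121) - 112*y^3 - 582*y^2 - 197*y + 693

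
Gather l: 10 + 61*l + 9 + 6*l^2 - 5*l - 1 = 6*l^2 + 56*l + 18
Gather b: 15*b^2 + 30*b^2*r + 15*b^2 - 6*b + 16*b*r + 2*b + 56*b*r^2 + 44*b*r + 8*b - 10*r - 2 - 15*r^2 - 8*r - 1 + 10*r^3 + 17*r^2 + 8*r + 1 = b^2*(30*r + 30) + b*(56*r^2 + 60*r + 4) + 10*r^3 + 2*r^2 - 10*r - 2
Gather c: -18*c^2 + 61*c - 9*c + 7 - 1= -18*c^2 + 52*c + 6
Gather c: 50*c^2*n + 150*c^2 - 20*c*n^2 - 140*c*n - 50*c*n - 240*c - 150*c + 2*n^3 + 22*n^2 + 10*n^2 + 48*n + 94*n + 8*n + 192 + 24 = c^2*(50*n + 150) + c*(-20*n^2 - 190*n - 390) + 2*n^3 + 32*n^2 + 150*n + 216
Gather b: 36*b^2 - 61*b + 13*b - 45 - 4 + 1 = 36*b^2 - 48*b - 48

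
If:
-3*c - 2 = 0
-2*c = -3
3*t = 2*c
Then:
No Solution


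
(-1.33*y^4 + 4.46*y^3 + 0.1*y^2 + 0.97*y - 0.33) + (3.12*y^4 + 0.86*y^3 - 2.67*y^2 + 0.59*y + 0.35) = 1.79*y^4 + 5.32*y^3 - 2.57*y^2 + 1.56*y + 0.02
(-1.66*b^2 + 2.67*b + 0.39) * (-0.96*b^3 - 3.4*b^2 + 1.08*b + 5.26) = 1.5936*b^5 + 3.0808*b^4 - 11.2452*b^3 - 7.174*b^2 + 14.4654*b + 2.0514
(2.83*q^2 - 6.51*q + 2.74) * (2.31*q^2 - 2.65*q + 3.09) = 6.5373*q^4 - 22.5376*q^3 + 32.3256*q^2 - 27.3769*q + 8.4666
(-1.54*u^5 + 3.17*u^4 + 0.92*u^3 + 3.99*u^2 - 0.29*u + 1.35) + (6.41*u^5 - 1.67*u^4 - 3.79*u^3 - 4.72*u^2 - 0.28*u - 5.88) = 4.87*u^5 + 1.5*u^4 - 2.87*u^3 - 0.73*u^2 - 0.57*u - 4.53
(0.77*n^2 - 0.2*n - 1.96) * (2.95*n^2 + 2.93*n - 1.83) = 2.2715*n^4 + 1.6661*n^3 - 7.7771*n^2 - 5.3768*n + 3.5868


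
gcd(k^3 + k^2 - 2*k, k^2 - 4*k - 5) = 1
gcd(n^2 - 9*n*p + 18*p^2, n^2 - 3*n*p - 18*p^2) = -n + 6*p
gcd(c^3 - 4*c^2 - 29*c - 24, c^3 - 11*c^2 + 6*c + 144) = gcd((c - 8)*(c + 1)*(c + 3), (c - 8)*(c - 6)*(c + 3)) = c^2 - 5*c - 24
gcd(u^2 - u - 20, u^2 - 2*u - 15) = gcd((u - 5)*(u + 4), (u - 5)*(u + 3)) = u - 5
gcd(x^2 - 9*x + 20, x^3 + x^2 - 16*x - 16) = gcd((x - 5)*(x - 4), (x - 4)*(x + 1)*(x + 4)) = x - 4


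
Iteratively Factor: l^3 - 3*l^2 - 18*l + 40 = (l - 5)*(l^2 + 2*l - 8) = (l - 5)*(l - 2)*(l + 4)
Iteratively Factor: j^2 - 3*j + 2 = (j - 1)*(j - 2)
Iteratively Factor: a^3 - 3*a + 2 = (a - 1)*(a^2 + a - 2) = (a - 1)*(a + 2)*(a - 1)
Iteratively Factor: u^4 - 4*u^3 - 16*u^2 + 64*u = (u)*(u^3 - 4*u^2 - 16*u + 64) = u*(u + 4)*(u^2 - 8*u + 16) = u*(u - 4)*(u + 4)*(u - 4)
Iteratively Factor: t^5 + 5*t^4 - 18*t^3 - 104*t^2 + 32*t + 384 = (t - 4)*(t^4 + 9*t^3 + 18*t^2 - 32*t - 96) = (t - 4)*(t + 4)*(t^3 + 5*t^2 - 2*t - 24) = (t - 4)*(t + 4)^2*(t^2 + t - 6) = (t - 4)*(t - 2)*(t + 4)^2*(t + 3)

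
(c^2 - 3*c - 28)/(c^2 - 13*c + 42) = (c + 4)/(c - 6)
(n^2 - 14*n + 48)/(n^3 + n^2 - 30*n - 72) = (n - 8)/(n^2 + 7*n + 12)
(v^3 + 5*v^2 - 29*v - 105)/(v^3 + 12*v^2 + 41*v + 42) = (v - 5)/(v + 2)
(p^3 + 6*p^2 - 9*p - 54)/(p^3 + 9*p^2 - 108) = (p + 3)/(p + 6)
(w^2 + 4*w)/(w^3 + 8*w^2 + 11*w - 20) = w/(w^2 + 4*w - 5)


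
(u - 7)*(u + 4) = u^2 - 3*u - 28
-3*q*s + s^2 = s*(-3*q + s)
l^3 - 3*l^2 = l^2*(l - 3)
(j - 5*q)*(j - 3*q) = j^2 - 8*j*q + 15*q^2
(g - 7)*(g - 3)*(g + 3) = g^3 - 7*g^2 - 9*g + 63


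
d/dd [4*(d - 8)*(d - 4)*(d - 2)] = 12*d^2 - 112*d + 224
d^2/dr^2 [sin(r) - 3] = -sin(r)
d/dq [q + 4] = 1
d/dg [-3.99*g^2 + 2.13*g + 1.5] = 2.13 - 7.98*g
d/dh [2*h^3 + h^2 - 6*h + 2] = 6*h^2 + 2*h - 6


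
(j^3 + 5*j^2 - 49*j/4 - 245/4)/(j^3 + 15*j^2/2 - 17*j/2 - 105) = (j + 7/2)/(j + 6)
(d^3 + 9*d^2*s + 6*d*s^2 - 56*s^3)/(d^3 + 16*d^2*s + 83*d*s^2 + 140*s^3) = (d - 2*s)/(d + 5*s)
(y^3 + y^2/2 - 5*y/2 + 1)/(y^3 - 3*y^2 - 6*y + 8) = (y - 1/2)/(y - 4)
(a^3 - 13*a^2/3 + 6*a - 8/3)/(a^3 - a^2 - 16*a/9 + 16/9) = 3*(a - 2)/(3*a + 4)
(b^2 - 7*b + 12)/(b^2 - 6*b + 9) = (b - 4)/(b - 3)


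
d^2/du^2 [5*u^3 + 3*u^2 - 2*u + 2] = 30*u + 6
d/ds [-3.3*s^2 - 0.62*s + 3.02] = -6.6*s - 0.62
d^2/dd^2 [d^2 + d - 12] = 2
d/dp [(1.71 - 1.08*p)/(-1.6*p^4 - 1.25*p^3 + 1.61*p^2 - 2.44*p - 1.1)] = (-5.184*p^4 + 8.244*p^3 + 8.1513*p^2 - 5.5062*p + 5.3604)/(2.56*p^8 + 4.0*p^7 - 3.5895*p^6 + 3.783*p^5 + 12.2121*p^4 - 5.1068*p^3 + 2.4116*p^2 + 5.368*p + 1.21)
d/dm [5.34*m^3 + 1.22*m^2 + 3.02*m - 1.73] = 16.02*m^2 + 2.44*m + 3.02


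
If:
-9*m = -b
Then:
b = 9*m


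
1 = 1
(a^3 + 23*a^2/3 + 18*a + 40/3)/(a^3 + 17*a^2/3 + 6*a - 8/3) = (3*a + 5)/(3*a - 1)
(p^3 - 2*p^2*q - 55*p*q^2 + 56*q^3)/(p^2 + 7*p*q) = p - 9*q + 8*q^2/p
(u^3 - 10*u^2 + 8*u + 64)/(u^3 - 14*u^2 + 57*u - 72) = (u^2 - 2*u - 8)/(u^2 - 6*u + 9)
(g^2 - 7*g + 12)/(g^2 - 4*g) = (g - 3)/g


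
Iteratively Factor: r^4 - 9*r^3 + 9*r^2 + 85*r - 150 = (r - 2)*(r^3 - 7*r^2 - 5*r + 75) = (r - 5)*(r - 2)*(r^2 - 2*r - 15) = (r - 5)*(r - 2)*(r + 3)*(r - 5)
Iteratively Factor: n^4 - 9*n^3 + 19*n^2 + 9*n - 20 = (n - 1)*(n^3 - 8*n^2 + 11*n + 20) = (n - 5)*(n - 1)*(n^2 - 3*n - 4) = (n - 5)*(n - 4)*(n - 1)*(n + 1)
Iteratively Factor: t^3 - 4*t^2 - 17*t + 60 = (t - 3)*(t^2 - t - 20) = (t - 3)*(t + 4)*(t - 5)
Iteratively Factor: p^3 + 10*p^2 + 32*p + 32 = (p + 4)*(p^2 + 6*p + 8) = (p + 2)*(p + 4)*(p + 4)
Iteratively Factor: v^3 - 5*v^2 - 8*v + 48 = (v - 4)*(v^2 - v - 12) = (v - 4)*(v + 3)*(v - 4)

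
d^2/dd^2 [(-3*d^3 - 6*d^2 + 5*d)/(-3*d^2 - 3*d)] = -16/(3*d^3 + 9*d^2 + 9*d + 3)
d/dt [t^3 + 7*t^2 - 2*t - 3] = 3*t^2 + 14*t - 2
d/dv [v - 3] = 1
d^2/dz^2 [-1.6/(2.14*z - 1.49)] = -14.65472/(2.14*z - 1.49)^3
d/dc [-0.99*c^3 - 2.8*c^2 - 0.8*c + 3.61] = -2.97*c^2 - 5.6*c - 0.8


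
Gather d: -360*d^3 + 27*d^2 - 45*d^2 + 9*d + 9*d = -360*d^3 - 18*d^2 + 18*d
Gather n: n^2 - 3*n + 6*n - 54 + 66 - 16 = n^2 + 3*n - 4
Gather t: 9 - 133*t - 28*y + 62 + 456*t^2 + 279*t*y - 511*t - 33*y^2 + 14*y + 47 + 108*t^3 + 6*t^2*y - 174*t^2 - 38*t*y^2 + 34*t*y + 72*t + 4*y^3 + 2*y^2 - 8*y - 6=108*t^3 + t^2*(6*y + 282) + t*(-38*y^2 + 313*y - 572) + 4*y^3 - 31*y^2 - 22*y + 112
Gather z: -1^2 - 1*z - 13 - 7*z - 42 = -8*z - 56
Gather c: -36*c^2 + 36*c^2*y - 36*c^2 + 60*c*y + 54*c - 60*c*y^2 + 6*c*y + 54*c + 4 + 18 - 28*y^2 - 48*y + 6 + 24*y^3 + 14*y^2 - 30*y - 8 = c^2*(36*y - 72) + c*(-60*y^2 + 66*y + 108) + 24*y^3 - 14*y^2 - 78*y + 20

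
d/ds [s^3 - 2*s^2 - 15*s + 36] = 3*s^2 - 4*s - 15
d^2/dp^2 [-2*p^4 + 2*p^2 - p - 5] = 4 - 24*p^2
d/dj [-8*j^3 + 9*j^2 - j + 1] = -24*j^2 + 18*j - 1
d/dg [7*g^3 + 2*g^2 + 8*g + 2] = 21*g^2 + 4*g + 8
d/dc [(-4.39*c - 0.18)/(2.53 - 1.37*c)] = (28.723849 - 15.554021*c)/(1.37*c - 2.53)^3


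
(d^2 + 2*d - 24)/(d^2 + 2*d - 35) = (d^2 + 2*d - 24)/(d^2 + 2*d - 35)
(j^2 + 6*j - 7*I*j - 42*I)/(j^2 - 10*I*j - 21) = (j + 6)/(j - 3*I)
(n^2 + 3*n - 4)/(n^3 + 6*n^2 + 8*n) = (n - 1)/(n*(n + 2))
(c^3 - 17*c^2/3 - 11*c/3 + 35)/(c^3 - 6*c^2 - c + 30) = (c + 7/3)/(c + 2)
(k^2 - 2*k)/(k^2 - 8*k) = (k - 2)/(k - 8)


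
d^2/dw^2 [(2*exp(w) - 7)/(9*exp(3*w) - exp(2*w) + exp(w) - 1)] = (648*exp(6*w) - 5157*exp(5*w) + 623*exp(4*w) + 82*exp(3*w) - 558*exp(2*w) + 23*exp(w) - 5)*exp(w)/(729*exp(9*w) - 243*exp(8*w) + 270*exp(7*w) - 298*exp(6*w) + 84*exp(5*w) - 60*exp(4*w) + 34*exp(3*w) - 6*exp(2*w) + 3*exp(w) - 1)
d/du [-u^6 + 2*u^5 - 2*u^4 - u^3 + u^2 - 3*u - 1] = -6*u^5 + 10*u^4 - 8*u^3 - 3*u^2 + 2*u - 3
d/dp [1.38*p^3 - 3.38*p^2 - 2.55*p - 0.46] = 4.14*p^2 - 6.76*p - 2.55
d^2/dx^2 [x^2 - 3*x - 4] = 2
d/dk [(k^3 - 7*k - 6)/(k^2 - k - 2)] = (k^2 - 4*k + 8)/(k^2 - 4*k + 4)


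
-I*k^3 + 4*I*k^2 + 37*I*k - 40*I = (k - 8)*(k + 5)*(-I*k + I)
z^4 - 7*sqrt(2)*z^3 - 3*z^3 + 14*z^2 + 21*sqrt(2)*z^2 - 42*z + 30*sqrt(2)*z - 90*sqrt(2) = (z - 3)*(z - 5*sqrt(2))*(z - 3*sqrt(2))*(z + sqrt(2))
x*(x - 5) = x^2 - 5*x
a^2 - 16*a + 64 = (a - 8)^2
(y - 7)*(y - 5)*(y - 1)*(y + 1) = y^4 - 12*y^3 + 34*y^2 + 12*y - 35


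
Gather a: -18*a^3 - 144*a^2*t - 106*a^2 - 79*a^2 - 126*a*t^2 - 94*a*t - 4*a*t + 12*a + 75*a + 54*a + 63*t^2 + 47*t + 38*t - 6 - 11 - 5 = -18*a^3 + a^2*(-144*t - 185) + a*(-126*t^2 - 98*t + 141) + 63*t^2 + 85*t - 22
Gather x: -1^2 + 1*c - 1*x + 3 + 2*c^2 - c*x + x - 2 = 2*c^2 - c*x + c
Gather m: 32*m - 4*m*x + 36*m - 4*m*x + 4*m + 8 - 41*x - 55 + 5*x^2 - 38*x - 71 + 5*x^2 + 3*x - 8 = m*(72 - 8*x) + 10*x^2 - 76*x - 126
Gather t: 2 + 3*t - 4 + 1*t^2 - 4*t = t^2 - t - 2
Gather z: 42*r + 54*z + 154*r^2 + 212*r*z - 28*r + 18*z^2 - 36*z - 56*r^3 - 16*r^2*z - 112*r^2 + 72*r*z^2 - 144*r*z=-56*r^3 + 42*r^2 + 14*r + z^2*(72*r + 18) + z*(-16*r^2 + 68*r + 18)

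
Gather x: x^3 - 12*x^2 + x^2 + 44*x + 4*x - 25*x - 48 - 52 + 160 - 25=x^3 - 11*x^2 + 23*x + 35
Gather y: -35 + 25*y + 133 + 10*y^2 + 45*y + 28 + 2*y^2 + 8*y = 12*y^2 + 78*y + 126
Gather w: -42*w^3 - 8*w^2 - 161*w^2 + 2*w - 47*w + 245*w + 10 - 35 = -42*w^3 - 169*w^2 + 200*w - 25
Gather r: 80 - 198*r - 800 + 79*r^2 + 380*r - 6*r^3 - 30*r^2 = -6*r^3 + 49*r^2 + 182*r - 720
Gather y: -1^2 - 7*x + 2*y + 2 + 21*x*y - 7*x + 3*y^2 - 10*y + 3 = -14*x + 3*y^2 + y*(21*x - 8) + 4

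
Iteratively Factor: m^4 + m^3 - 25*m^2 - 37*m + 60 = (m - 5)*(m^3 + 6*m^2 + 5*m - 12) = (m - 5)*(m + 4)*(m^2 + 2*m - 3) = (m - 5)*(m + 3)*(m + 4)*(m - 1)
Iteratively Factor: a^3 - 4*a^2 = (a - 4)*(a^2) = a*(a - 4)*(a)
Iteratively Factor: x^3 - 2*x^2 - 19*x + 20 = (x + 4)*(x^2 - 6*x + 5) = (x - 5)*(x + 4)*(x - 1)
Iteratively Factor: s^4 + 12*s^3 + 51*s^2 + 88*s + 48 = (s + 1)*(s^3 + 11*s^2 + 40*s + 48) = (s + 1)*(s + 4)*(s^2 + 7*s + 12) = (s + 1)*(s + 4)^2*(s + 3)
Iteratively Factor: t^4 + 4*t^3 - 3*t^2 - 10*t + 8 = (t - 1)*(t^3 + 5*t^2 + 2*t - 8) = (t - 1)*(t + 4)*(t^2 + t - 2) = (t - 1)^2*(t + 4)*(t + 2)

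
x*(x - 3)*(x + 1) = x^3 - 2*x^2 - 3*x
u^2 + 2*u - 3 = (u - 1)*(u + 3)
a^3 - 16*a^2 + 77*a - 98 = (a - 7)^2*(a - 2)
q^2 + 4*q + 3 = (q + 1)*(q + 3)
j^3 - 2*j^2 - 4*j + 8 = (j - 2)^2*(j + 2)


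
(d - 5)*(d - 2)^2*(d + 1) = d^4 - 8*d^3 + 15*d^2 + 4*d - 20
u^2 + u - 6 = (u - 2)*(u + 3)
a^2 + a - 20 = (a - 4)*(a + 5)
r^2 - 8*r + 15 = (r - 5)*(r - 3)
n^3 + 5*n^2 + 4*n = n*(n + 1)*(n + 4)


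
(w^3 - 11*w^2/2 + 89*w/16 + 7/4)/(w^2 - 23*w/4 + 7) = w + 1/4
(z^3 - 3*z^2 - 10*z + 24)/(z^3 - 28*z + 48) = (z + 3)/(z + 6)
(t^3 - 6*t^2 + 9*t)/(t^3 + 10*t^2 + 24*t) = (t^2 - 6*t + 9)/(t^2 + 10*t + 24)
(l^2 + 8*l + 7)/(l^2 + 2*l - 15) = (l^2 + 8*l + 7)/(l^2 + 2*l - 15)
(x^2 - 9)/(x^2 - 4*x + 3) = (x + 3)/(x - 1)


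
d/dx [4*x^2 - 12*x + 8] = 8*x - 12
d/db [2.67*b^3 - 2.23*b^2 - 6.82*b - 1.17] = 8.01*b^2 - 4.46*b - 6.82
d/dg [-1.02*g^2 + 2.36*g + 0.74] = 2.36 - 2.04*g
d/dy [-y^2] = -2*y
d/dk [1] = 0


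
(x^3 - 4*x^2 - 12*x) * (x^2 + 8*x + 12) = x^5 + 4*x^4 - 32*x^3 - 144*x^2 - 144*x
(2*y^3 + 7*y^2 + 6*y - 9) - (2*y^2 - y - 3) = 2*y^3 + 5*y^2 + 7*y - 6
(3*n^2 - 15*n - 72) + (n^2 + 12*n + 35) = 4*n^2 - 3*n - 37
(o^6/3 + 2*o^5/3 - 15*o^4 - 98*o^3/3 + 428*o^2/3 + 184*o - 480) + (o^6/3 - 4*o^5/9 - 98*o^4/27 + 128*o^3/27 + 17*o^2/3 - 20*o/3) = 2*o^6/3 + 2*o^5/9 - 503*o^4/27 - 754*o^3/27 + 445*o^2/3 + 532*o/3 - 480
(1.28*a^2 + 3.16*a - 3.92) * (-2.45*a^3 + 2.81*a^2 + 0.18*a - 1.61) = -3.136*a^5 - 4.1452*a^4 + 18.714*a^3 - 12.5072*a^2 - 5.7932*a + 6.3112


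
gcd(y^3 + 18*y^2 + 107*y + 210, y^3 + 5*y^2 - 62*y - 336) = y^2 + 13*y + 42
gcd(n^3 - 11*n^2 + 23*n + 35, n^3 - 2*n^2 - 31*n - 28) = n^2 - 6*n - 7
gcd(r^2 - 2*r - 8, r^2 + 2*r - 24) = r - 4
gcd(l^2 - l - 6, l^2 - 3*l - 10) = l + 2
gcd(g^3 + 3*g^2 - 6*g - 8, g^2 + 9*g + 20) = g + 4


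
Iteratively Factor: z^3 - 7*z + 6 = (z + 3)*(z^2 - 3*z + 2) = (z - 1)*(z + 3)*(z - 2)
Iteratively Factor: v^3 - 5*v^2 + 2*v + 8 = (v - 4)*(v^2 - v - 2) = (v - 4)*(v + 1)*(v - 2)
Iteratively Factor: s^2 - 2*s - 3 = (s + 1)*(s - 3)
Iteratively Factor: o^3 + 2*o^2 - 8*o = (o - 2)*(o^2 + 4*o) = (o - 2)*(o + 4)*(o)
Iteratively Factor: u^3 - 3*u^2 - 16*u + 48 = (u - 3)*(u^2 - 16) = (u - 4)*(u - 3)*(u + 4)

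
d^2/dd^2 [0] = 0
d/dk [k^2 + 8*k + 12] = 2*k + 8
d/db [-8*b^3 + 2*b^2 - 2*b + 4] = -24*b^2 + 4*b - 2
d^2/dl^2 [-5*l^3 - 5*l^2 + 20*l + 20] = -30*l - 10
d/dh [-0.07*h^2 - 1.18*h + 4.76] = -0.14*h - 1.18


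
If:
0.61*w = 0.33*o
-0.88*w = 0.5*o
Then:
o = 0.00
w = 0.00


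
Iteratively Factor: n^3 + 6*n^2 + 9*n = (n)*(n^2 + 6*n + 9) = n*(n + 3)*(n + 3)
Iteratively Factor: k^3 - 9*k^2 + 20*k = (k - 4)*(k^2 - 5*k) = (k - 5)*(k - 4)*(k)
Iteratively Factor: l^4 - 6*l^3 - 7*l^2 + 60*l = (l - 5)*(l^3 - l^2 - 12*l) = (l - 5)*(l + 3)*(l^2 - 4*l) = (l - 5)*(l - 4)*(l + 3)*(l)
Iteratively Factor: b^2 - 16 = (b + 4)*(b - 4)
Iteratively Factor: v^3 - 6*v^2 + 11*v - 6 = (v - 2)*(v^2 - 4*v + 3) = (v - 3)*(v - 2)*(v - 1)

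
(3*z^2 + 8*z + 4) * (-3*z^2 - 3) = -9*z^4 - 24*z^3 - 21*z^2 - 24*z - 12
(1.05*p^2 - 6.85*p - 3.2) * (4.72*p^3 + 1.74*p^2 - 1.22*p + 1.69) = 4.956*p^5 - 30.505*p^4 - 28.304*p^3 + 4.5635*p^2 - 7.6725*p - 5.408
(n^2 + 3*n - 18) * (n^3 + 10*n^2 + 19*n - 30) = n^5 + 13*n^4 + 31*n^3 - 153*n^2 - 432*n + 540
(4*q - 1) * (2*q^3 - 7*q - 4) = 8*q^4 - 2*q^3 - 28*q^2 - 9*q + 4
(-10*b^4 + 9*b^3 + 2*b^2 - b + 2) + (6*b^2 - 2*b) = -10*b^4 + 9*b^3 + 8*b^2 - 3*b + 2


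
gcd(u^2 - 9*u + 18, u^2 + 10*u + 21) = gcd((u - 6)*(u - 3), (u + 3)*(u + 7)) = 1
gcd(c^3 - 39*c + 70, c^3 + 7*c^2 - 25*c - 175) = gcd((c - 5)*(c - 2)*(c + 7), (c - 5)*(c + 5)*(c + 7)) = c^2 + 2*c - 35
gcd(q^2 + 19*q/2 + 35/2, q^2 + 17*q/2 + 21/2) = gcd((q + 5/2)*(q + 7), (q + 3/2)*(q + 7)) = q + 7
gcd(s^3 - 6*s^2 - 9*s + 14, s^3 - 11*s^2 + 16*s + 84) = s^2 - 5*s - 14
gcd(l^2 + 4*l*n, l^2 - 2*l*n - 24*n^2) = l + 4*n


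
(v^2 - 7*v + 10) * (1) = v^2 - 7*v + 10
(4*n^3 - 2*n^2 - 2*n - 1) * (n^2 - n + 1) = 4*n^5 - 6*n^4 + 4*n^3 - n^2 - n - 1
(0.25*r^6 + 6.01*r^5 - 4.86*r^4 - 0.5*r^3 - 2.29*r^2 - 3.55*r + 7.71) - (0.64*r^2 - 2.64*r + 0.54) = 0.25*r^6 + 6.01*r^5 - 4.86*r^4 - 0.5*r^3 - 2.93*r^2 - 0.91*r + 7.17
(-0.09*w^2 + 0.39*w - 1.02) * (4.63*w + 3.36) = -0.4167*w^3 + 1.5033*w^2 - 3.4122*w - 3.4272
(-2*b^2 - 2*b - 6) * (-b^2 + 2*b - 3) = 2*b^4 - 2*b^3 + 8*b^2 - 6*b + 18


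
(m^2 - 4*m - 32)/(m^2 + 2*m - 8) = (m - 8)/(m - 2)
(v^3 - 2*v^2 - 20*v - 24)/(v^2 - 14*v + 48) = (v^2 + 4*v + 4)/(v - 8)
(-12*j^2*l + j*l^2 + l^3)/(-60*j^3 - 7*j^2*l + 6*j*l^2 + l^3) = l/(5*j + l)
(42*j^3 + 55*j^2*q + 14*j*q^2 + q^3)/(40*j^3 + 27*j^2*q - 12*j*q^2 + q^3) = (42*j^2 + 13*j*q + q^2)/(40*j^2 - 13*j*q + q^2)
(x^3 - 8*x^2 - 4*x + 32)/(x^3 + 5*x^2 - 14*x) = (x^2 - 6*x - 16)/(x*(x + 7))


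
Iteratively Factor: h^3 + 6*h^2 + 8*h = (h)*(h^2 + 6*h + 8) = h*(h + 2)*(h + 4)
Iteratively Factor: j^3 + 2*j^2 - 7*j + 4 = (j - 1)*(j^2 + 3*j - 4) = (j - 1)*(j + 4)*(j - 1)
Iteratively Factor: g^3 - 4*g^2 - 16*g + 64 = (g - 4)*(g^2 - 16) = (g - 4)^2*(g + 4)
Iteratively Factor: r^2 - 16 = (r - 4)*(r + 4)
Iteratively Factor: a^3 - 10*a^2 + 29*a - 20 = (a - 1)*(a^2 - 9*a + 20) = (a - 4)*(a - 1)*(a - 5)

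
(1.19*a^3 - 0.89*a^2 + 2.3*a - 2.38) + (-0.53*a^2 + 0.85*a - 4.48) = 1.19*a^3 - 1.42*a^2 + 3.15*a - 6.86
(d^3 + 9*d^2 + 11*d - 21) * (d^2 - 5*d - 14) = d^5 + 4*d^4 - 48*d^3 - 202*d^2 - 49*d + 294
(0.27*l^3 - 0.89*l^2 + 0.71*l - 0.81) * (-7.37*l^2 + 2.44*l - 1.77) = -1.9899*l^5 + 7.2181*l^4 - 7.8822*l^3 + 9.2774*l^2 - 3.2331*l + 1.4337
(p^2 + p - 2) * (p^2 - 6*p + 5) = p^4 - 5*p^3 - 3*p^2 + 17*p - 10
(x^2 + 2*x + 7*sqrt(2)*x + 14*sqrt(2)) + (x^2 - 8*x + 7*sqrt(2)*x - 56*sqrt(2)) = 2*x^2 - 6*x + 14*sqrt(2)*x - 42*sqrt(2)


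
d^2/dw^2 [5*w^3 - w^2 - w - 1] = 30*w - 2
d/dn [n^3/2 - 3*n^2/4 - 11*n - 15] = 3*n^2/2 - 3*n/2 - 11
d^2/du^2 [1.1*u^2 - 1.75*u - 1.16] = 2.20000000000000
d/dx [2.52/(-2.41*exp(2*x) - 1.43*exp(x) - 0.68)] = (12.1464*exp(x) + 3.6036)*exp(x)/(2.41*exp(2*x) + 1.43*exp(x) + 0.68)^2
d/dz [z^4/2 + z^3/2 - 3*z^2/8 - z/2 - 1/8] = 2*z^3 + 3*z^2/2 - 3*z/4 - 1/2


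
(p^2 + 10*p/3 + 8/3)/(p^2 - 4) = (p + 4/3)/(p - 2)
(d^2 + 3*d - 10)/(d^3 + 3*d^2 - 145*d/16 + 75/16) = 16*(d - 2)/(16*d^2 - 32*d + 15)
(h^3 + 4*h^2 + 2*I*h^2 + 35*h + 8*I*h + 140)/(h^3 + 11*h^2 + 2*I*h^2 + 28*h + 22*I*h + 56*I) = (h^2 + 2*I*h + 35)/(h^2 + h*(7 + 2*I) + 14*I)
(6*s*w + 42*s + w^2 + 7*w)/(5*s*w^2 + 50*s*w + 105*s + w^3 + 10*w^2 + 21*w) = (6*s + w)/(5*s*w + 15*s + w^2 + 3*w)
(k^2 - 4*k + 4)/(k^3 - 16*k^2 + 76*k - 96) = (k - 2)/(k^2 - 14*k + 48)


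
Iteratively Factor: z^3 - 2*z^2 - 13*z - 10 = (z + 1)*(z^2 - 3*z - 10) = (z + 1)*(z + 2)*(z - 5)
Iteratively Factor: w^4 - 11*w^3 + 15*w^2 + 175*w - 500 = (w - 5)*(w^3 - 6*w^2 - 15*w + 100) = (w - 5)^2*(w^2 - w - 20) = (w - 5)^2*(w + 4)*(w - 5)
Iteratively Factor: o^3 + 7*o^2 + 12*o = (o)*(o^2 + 7*o + 12) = o*(o + 3)*(o + 4)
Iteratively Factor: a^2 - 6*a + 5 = (a - 1)*(a - 5)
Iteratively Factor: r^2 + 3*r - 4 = (r + 4)*(r - 1)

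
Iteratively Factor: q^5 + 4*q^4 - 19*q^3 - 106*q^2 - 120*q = (q)*(q^4 + 4*q^3 - 19*q^2 - 106*q - 120) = q*(q - 5)*(q^3 + 9*q^2 + 26*q + 24) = q*(q - 5)*(q + 4)*(q^2 + 5*q + 6) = q*(q - 5)*(q + 3)*(q + 4)*(q + 2)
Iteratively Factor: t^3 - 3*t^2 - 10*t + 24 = (t + 3)*(t^2 - 6*t + 8) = (t - 4)*(t + 3)*(t - 2)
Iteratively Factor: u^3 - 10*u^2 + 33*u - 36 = (u - 4)*(u^2 - 6*u + 9) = (u - 4)*(u - 3)*(u - 3)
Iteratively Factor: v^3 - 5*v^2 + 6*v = (v - 2)*(v^2 - 3*v) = v*(v - 2)*(v - 3)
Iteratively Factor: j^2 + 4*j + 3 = (j + 1)*(j + 3)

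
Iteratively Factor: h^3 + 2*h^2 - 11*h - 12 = (h - 3)*(h^2 + 5*h + 4) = (h - 3)*(h + 1)*(h + 4)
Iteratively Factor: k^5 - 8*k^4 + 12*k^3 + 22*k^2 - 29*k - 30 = (k - 5)*(k^4 - 3*k^3 - 3*k^2 + 7*k + 6) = (k - 5)*(k + 1)*(k^3 - 4*k^2 + k + 6) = (k - 5)*(k - 2)*(k + 1)*(k^2 - 2*k - 3) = (k - 5)*(k - 3)*(k - 2)*(k + 1)*(k + 1)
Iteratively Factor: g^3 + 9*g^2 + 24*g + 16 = (g + 4)*(g^2 + 5*g + 4) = (g + 4)^2*(g + 1)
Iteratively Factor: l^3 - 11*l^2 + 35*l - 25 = (l - 1)*(l^2 - 10*l + 25) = (l - 5)*(l - 1)*(l - 5)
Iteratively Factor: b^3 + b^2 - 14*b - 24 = (b - 4)*(b^2 + 5*b + 6) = (b - 4)*(b + 2)*(b + 3)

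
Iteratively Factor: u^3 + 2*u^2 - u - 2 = (u + 2)*(u^2 - 1) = (u - 1)*(u + 2)*(u + 1)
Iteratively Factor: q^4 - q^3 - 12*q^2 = (q + 3)*(q^3 - 4*q^2) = q*(q + 3)*(q^2 - 4*q) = q^2*(q + 3)*(q - 4)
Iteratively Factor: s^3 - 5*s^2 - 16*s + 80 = (s - 5)*(s^2 - 16) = (s - 5)*(s + 4)*(s - 4)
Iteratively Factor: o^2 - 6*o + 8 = (o - 2)*(o - 4)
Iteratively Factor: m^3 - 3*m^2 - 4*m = (m - 4)*(m^2 + m) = (m - 4)*(m + 1)*(m)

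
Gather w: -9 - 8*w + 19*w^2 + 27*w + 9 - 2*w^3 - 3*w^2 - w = -2*w^3 + 16*w^2 + 18*w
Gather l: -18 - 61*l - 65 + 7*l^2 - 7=7*l^2 - 61*l - 90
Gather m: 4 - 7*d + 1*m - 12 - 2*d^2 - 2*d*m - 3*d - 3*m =-2*d^2 - 10*d + m*(-2*d - 2) - 8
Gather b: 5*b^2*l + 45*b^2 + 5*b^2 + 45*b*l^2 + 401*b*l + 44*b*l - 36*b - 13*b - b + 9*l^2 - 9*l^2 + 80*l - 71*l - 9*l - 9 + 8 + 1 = b^2*(5*l + 50) + b*(45*l^2 + 445*l - 50)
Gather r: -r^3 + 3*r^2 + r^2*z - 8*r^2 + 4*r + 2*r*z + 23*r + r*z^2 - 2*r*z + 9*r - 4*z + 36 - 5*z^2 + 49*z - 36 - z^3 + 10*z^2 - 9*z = -r^3 + r^2*(z - 5) + r*(z^2 + 36) - z^3 + 5*z^2 + 36*z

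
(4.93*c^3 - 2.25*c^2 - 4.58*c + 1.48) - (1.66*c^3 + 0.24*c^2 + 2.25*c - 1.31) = 3.27*c^3 - 2.49*c^2 - 6.83*c + 2.79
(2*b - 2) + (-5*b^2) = -5*b^2 + 2*b - 2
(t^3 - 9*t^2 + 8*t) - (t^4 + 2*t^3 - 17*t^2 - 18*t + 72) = -t^4 - t^3 + 8*t^2 + 26*t - 72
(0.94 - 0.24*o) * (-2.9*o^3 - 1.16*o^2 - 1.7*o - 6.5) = 0.696*o^4 - 2.4476*o^3 - 0.6824*o^2 - 0.0379999999999998*o - 6.11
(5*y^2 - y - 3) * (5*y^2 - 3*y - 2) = 25*y^4 - 20*y^3 - 22*y^2 + 11*y + 6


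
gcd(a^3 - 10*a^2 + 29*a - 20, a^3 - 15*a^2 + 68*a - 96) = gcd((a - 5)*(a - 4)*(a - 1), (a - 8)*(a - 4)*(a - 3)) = a - 4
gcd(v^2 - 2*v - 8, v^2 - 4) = v + 2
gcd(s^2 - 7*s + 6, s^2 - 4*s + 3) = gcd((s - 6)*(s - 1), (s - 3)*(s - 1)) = s - 1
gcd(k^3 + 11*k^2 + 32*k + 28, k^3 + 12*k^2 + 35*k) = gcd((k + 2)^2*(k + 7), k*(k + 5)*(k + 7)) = k + 7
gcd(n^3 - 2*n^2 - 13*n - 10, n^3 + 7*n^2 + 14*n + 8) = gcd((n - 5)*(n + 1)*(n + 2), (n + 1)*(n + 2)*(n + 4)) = n^2 + 3*n + 2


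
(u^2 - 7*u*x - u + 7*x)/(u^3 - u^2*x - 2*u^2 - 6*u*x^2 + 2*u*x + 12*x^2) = (u^2 - 7*u*x - u + 7*x)/(u^3 - u^2*x - 2*u^2 - 6*u*x^2 + 2*u*x + 12*x^2)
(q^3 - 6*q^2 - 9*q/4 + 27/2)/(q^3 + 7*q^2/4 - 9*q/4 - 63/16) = 4*(q - 6)/(4*q + 7)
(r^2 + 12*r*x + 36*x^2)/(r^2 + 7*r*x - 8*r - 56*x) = (r^2 + 12*r*x + 36*x^2)/(r^2 + 7*r*x - 8*r - 56*x)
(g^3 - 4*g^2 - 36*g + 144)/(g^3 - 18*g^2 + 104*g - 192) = (g + 6)/(g - 8)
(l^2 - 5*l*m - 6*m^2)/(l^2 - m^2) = (l - 6*m)/(l - m)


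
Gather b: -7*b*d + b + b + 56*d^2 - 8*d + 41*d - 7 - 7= b*(2 - 7*d) + 56*d^2 + 33*d - 14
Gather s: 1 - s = 1 - s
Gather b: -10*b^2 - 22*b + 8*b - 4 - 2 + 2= -10*b^2 - 14*b - 4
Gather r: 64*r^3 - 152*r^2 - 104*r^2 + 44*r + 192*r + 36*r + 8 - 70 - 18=64*r^3 - 256*r^2 + 272*r - 80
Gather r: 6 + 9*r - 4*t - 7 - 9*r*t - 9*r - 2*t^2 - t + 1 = -9*r*t - 2*t^2 - 5*t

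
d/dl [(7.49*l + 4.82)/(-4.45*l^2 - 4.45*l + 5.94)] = (33.3305*l^2 + 42.898*l + 65.9396)/(19.8025*l^4 + 39.605*l^3 - 33.0635*l^2 - 52.866*l + 35.2836)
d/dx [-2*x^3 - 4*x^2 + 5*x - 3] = -6*x^2 - 8*x + 5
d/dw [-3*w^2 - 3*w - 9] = -6*w - 3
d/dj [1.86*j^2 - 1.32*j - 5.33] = 3.72*j - 1.32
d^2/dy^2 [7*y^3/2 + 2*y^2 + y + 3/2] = 21*y + 4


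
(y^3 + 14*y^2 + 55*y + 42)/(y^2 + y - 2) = (y^3 + 14*y^2 + 55*y + 42)/(y^2 + y - 2)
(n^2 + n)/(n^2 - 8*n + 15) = n*(n + 1)/(n^2 - 8*n + 15)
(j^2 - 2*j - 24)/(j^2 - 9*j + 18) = (j + 4)/(j - 3)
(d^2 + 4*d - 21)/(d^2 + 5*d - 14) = (d - 3)/(d - 2)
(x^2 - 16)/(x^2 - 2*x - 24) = (x - 4)/(x - 6)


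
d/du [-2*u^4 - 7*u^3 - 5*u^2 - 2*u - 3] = -8*u^3 - 21*u^2 - 10*u - 2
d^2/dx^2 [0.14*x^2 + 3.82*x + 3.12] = 0.280000000000000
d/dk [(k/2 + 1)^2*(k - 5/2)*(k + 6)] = k^3 + 45*k^2/8 + 3*k/2 - 23/2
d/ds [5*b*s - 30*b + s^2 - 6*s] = 5*b + 2*s - 6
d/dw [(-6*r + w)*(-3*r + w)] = -9*r + 2*w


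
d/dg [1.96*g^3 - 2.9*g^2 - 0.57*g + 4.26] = 5.88*g^2 - 5.8*g - 0.57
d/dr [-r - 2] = -1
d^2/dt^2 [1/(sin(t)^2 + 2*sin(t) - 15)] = 2*(-2*sin(t)^4 - 3*sin(t)^3 - 29*sin(t)^2 - 9*sin(t) + 19)/(sin(t)^2 + 2*sin(t) - 15)^3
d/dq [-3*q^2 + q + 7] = 1 - 6*q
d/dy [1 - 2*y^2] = -4*y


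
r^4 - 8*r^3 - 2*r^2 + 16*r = r*(r - 8)*(r - sqrt(2))*(r + sqrt(2))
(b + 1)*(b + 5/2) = b^2 + 7*b/2 + 5/2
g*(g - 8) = g^2 - 8*g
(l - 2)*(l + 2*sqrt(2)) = l^2 - 2*l + 2*sqrt(2)*l - 4*sqrt(2)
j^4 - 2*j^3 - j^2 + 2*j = j*(j - 2)*(j - 1)*(j + 1)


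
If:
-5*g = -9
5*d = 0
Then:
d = 0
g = 9/5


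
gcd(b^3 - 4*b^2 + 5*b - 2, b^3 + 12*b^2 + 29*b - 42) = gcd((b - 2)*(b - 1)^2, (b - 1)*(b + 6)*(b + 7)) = b - 1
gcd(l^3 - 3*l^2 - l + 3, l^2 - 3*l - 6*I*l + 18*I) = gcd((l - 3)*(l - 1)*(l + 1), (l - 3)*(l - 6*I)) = l - 3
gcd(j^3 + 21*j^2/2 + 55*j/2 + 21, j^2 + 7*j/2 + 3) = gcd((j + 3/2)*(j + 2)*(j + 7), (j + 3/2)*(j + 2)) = j^2 + 7*j/2 + 3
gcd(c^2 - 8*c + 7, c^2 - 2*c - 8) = 1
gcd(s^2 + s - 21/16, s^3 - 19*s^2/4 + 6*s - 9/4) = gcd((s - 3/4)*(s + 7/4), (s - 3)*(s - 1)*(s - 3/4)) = s - 3/4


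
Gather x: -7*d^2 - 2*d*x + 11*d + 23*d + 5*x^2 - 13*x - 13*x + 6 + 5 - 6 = -7*d^2 + 34*d + 5*x^2 + x*(-2*d - 26) + 5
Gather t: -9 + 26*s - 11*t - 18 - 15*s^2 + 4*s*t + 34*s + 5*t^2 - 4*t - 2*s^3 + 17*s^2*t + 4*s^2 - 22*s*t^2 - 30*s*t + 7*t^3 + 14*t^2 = -2*s^3 - 11*s^2 + 60*s + 7*t^3 + t^2*(19 - 22*s) + t*(17*s^2 - 26*s - 15) - 27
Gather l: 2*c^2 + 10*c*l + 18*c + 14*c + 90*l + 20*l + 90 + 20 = 2*c^2 + 32*c + l*(10*c + 110) + 110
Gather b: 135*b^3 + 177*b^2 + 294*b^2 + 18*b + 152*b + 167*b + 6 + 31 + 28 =135*b^3 + 471*b^2 + 337*b + 65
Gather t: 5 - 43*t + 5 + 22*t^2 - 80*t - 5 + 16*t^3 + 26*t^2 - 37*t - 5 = 16*t^3 + 48*t^2 - 160*t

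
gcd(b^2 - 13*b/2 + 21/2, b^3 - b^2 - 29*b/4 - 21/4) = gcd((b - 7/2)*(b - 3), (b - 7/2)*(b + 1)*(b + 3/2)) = b - 7/2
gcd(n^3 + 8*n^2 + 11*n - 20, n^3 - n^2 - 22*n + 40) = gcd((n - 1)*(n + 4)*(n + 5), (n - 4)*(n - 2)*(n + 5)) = n + 5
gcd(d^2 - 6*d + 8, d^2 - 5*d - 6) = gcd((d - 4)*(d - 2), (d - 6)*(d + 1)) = 1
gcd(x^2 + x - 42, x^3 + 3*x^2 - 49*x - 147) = x + 7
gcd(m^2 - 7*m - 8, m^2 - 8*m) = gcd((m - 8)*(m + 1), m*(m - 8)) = m - 8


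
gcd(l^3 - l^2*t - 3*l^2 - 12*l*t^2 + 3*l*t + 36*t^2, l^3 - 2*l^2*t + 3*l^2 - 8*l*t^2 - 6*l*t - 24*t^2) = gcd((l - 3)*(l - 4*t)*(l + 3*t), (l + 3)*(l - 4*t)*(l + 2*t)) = -l + 4*t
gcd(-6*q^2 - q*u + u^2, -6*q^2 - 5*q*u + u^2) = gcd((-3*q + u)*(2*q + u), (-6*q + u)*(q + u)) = 1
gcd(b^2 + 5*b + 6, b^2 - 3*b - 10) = b + 2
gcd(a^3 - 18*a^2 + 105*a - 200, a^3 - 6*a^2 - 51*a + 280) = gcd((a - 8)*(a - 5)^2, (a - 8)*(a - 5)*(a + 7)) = a^2 - 13*a + 40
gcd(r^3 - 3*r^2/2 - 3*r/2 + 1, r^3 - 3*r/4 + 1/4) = r^2 + r/2 - 1/2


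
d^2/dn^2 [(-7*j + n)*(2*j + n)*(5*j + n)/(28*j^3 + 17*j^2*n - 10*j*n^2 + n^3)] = 4*j*(-31*j^3 + 3*j^2*n - 21*j*n^2 - 5*n^3)/(64*j^6 + 144*j^5*n + 60*j^4*n^2 - 45*j^3*n^3 - 15*j^2*n^4 + 9*j*n^5 - n^6)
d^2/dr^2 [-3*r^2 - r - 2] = -6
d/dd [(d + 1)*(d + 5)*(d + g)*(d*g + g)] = g*(d + 1)*((d + 1)*(d + 5) + (d + 1)*(d + g) + 2*(d + 5)*(d + g))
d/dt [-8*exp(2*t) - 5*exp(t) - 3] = (-16*exp(t) - 5)*exp(t)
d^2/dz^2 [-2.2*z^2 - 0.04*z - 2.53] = -4.40000000000000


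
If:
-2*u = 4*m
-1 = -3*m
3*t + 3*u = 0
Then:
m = 1/3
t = 2/3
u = -2/3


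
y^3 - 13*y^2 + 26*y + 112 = (y - 8)*(y - 7)*(y + 2)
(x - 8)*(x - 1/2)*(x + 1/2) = x^3 - 8*x^2 - x/4 + 2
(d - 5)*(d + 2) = d^2 - 3*d - 10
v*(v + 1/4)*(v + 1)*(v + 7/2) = v^4 + 19*v^3/4 + 37*v^2/8 + 7*v/8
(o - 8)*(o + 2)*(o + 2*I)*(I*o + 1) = I*o^4 - o^3 - 6*I*o^3 + 6*o^2 - 14*I*o^2 + 16*o - 12*I*o - 32*I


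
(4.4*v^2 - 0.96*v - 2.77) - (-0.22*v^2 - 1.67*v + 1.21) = 4.62*v^2 + 0.71*v - 3.98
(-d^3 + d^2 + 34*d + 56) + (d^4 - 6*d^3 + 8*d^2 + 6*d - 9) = d^4 - 7*d^3 + 9*d^2 + 40*d + 47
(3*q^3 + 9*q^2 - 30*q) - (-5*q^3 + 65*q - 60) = 8*q^3 + 9*q^2 - 95*q + 60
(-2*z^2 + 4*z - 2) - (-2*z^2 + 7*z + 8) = -3*z - 10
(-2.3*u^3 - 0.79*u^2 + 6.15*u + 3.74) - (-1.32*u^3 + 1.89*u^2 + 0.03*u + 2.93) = -0.98*u^3 - 2.68*u^2 + 6.12*u + 0.81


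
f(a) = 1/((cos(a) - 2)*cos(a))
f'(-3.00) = 0.06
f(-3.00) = 0.34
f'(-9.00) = 0.22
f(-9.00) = 0.38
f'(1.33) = -8.38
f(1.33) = -2.38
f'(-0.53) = 0.14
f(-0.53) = -1.02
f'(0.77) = -0.46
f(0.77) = -1.09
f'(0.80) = -0.53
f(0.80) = -1.10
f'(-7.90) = 235.90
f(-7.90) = 10.62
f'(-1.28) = 5.66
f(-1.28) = -2.04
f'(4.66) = 181.97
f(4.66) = 9.30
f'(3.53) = 0.20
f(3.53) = 0.37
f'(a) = sin(a)/((cos(a) - 2)*cos(a)^2) + sin(a)/((cos(a) - 2)^2*cos(a)) = 2*(-sin(a)/cos(a)^2 + tan(a))/(cos(a) - 2)^2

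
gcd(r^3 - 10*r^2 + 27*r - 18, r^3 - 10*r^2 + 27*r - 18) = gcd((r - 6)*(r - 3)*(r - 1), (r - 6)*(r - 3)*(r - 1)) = r^3 - 10*r^2 + 27*r - 18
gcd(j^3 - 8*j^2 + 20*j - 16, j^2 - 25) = 1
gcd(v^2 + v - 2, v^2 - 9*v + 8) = v - 1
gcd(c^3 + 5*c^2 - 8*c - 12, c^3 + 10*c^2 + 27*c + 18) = c^2 + 7*c + 6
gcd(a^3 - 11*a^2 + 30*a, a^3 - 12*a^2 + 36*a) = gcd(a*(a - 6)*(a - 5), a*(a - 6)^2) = a^2 - 6*a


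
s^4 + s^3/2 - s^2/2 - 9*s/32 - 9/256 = (s - 3/4)*(s + 1/4)^2*(s + 3/4)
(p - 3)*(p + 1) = p^2 - 2*p - 3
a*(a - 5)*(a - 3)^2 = a^4 - 11*a^3 + 39*a^2 - 45*a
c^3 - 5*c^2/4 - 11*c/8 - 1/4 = (c - 2)*(c + 1/4)*(c + 1/2)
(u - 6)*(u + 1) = u^2 - 5*u - 6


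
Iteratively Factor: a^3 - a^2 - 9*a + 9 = (a - 3)*(a^2 + 2*a - 3) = (a - 3)*(a + 3)*(a - 1)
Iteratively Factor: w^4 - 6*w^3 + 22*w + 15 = (w + 1)*(w^3 - 7*w^2 + 7*w + 15) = (w + 1)^2*(w^2 - 8*w + 15) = (w - 5)*(w + 1)^2*(w - 3)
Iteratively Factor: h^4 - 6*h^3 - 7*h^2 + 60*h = (h + 3)*(h^3 - 9*h^2 + 20*h) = (h - 5)*(h + 3)*(h^2 - 4*h) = (h - 5)*(h - 4)*(h + 3)*(h)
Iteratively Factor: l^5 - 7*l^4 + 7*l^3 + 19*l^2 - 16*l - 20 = (l - 2)*(l^4 - 5*l^3 - 3*l^2 + 13*l + 10) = (l - 2)*(l + 1)*(l^3 - 6*l^2 + 3*l + 10) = (l - 5)*(l - 2)*(l + 1)*(l^2 - l - 2) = (l - 5)*(l - 2)^2*(l + 1)*(l + 1)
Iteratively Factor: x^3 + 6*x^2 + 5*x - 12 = (x - 1)*(x^2 + 7*x + 12) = (x - 1)*(x + 3)*(x + 4)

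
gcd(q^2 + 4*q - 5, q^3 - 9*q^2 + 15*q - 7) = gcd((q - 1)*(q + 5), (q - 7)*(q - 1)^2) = q - 1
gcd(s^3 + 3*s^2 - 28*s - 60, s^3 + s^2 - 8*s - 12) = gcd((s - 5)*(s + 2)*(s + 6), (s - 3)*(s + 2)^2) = s + 2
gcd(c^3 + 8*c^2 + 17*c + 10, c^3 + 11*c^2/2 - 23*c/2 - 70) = c + 5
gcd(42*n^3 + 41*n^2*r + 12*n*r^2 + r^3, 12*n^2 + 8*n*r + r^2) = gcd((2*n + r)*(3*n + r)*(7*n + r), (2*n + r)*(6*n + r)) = 2*n + r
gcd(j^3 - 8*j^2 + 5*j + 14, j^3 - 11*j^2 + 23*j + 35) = j^2 - 6*j - 7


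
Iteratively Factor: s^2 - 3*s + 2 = (s - 2)*(s - 1)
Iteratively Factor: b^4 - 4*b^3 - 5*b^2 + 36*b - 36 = (b + 3)*(b^3 - 7*b^2 + 16*b - 12) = (b - 2)*(b + 3)*(b^2 - 5*b + 6) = (b - 2)^2*(b + 3)*(b - 3)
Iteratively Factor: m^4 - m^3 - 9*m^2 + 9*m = (m)*(m^3 - m^2 - 9*m + 9) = m*(m + 3)*(m^2 - 4*m + 3) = m*(m - 1)*(m + 3)*(m - 3)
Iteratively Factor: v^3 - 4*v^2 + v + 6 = (v + 1)*(v^2 - 5*v + 6) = (v - 3)*(v + 1)*(v - 2)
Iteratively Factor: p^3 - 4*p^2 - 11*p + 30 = (p - 2)*(p^2 - 2*p - 15) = (p - 5)*(p - 2)*(p + 3)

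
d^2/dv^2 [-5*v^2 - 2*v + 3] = -10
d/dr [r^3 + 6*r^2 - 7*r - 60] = 3*r^2 + 12*r - 7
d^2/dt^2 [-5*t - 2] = 0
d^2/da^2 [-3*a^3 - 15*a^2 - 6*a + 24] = -18*a - 30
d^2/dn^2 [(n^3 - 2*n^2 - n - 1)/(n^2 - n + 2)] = 2*(-4*n^3 + 3*n^2 + 21*n - 9)/(n^6 - 3*n^5 + 9*n^4 - 13*n^3 + 18*n^2 - 12*n + 8)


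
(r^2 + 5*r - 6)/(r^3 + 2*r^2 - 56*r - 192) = (r - 1)/(r^2 - 4*r - 32)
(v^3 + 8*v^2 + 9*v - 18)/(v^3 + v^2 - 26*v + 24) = (v + 3)/(v - 4)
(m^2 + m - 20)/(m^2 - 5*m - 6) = (-m^2 - m + 20)/(-m^2 + 5*m + 6)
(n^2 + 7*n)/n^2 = (n + 7)/n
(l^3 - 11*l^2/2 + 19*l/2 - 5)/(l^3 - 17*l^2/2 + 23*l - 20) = (l - 1)/(l - 4)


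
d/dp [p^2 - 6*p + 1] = 2*p - 6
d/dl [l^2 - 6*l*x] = 2*l - 6*x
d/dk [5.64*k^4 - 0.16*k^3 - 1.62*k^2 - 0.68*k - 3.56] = 22.56*k^3 - 0.48*k^2 - 3.24*k - 0.68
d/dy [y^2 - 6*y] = 2*y - 6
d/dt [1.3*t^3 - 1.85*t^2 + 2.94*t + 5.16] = 3.9*t^2 - 3.7*t + 2.94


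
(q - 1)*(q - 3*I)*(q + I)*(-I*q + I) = -I*q^4 - 2*q^3 + 2*I*q^3 + 4*q^2 - 4*I*q^2 - 2*q + 6*I*q - 3*I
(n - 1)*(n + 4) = n^2 + 3*n - 4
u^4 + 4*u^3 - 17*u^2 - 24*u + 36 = (u - 3)*(u - 1)*(u + 2)*(u + 6)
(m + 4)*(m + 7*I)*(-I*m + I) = -I*m^3 + 7*m^2 - 3*I*m^2 + 21*m + 4*I*m - 28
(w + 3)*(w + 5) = w^2 + 8*w + 15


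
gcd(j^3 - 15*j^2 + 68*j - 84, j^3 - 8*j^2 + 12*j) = j^2 - 8*j + 12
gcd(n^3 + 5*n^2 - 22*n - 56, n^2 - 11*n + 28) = n - 4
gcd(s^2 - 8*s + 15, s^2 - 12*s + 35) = s - 5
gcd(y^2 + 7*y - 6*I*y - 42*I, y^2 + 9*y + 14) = y + 7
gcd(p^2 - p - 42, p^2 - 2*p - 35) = p - 7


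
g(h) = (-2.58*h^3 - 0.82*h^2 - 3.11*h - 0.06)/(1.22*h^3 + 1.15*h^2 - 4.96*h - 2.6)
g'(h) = (-7.74*h^2 - 1.64*h - 3.11)/(1.22*h^3 + 1.15*h^2 - 4.96*h - 2.6) + (-3.66*h^2 - 2.3*h + 4.96)*(-2.58*h^3 - 0.82*h^2 - 3.11*h - 0.06)/(1.22*h^3 + 1.15*h^2 - 4.96*h - 2.6)^2 = (-1.9666*h^4 + 33.182*h^3 + 27.9873*h^2 + 4.402*h + 7.7884)/(1.4884*h^6 + 2.806*h^5 - 10.7799*h^4 - 17.752*h^3 + 18.6216*h^2 + 25.792*h + 6.76)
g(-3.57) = -4.58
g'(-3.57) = -2.23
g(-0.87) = 2.09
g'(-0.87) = 0.68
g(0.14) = 0.16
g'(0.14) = 0.85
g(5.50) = -2.27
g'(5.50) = 0.11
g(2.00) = -16.41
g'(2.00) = 107.08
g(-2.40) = -40.91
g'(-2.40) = -416.08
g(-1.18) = 2.35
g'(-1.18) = -2.07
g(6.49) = -2.19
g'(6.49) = 0.06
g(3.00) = -3.35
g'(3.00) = 1.52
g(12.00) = -2.09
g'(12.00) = 0.00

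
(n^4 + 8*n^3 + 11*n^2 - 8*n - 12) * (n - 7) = n^5 + n^4 - 45*n^3 - 85*n^2 + 44*n + 84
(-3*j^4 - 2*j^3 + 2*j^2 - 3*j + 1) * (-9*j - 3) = 27*j^5 + 27*j^4 - 12*j^3 + 21*j^2 - 3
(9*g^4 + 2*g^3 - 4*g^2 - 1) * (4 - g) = -9*g^5 + 34*g^4 + 12*g^3 - 16*g^2 + g - 4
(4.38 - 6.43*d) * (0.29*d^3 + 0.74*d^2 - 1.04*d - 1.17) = -1.8647*d^4 - 3.488*d^3 + 9.9284*d^2 + 2.9679*d - 5.1246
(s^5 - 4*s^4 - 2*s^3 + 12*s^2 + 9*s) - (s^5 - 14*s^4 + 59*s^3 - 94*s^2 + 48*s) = 10*s^4 - 61*s^3 + 106*s^2 - 39*s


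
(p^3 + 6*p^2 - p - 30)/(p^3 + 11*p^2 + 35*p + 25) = (p^2 + p - 6)/(p^2 + 6*p + 5)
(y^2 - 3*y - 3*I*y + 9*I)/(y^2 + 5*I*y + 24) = (y - 3)/(y + 8*I)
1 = 1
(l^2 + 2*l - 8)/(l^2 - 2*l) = (l + 4)/l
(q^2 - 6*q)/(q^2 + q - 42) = q/(q + 7)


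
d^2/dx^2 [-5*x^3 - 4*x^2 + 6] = -30*x - 8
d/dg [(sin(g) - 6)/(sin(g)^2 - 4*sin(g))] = (-cos(g) + 12/tan(g) - 24*cos(g)/sin(g)^2)/(sin(g) - 4)^2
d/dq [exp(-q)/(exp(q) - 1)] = (1 - 2*exp(q))*exp(-q)/(exp(2*q) - 2*exp(q) + 1)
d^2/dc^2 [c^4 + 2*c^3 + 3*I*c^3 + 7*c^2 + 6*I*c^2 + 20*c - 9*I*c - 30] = 12*c^2 + c*(12 + 18*I) + 14 + 12*I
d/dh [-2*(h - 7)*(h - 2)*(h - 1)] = -6*h^2 + 40*h - 46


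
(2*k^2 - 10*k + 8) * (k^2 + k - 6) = 2*k^4 - 8*k^3 - 14*k^2 + 68*k - 48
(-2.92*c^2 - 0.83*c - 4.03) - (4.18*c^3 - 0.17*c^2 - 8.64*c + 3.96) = -4.18*c^3 - 2.75*c^2 + 7.81*c - 7.99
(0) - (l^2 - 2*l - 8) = -l^2 + 2*l + 8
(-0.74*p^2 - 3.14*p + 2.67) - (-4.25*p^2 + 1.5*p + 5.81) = 3.51*p^2 - 4.64*p - 3.14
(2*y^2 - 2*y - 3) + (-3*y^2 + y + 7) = -y^2 - y + 4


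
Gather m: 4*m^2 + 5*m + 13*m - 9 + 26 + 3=4*m^2 + 18*m + 20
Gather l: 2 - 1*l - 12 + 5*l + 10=4*l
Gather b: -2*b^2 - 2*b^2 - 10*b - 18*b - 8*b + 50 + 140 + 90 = -4*b^2 - 36*b + 280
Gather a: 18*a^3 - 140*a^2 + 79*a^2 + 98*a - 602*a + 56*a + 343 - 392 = 18*a^3 - 61*a^2 - 448*a - 49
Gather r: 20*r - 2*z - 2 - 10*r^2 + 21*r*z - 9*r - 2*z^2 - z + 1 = -10*r^2 + r*(21*z + 11) - 2*z^2 - 3*z - 1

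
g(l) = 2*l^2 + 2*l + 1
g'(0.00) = 2.00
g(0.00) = 1.00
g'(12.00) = 50.00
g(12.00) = 313.00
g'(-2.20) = -6.80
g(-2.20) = 6.28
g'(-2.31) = -7.24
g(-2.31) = 7.05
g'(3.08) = 14.32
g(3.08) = 26.13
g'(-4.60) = -16.40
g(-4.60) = 34.12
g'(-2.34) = -7.36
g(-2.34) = 7.27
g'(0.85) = 5.40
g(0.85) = 4.14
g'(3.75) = 17.00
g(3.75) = 36.62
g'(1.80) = 9.20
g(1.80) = 11.08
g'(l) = 4*l + 2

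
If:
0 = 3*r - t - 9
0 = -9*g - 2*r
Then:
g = -2*t/27 - 2/3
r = t/3 + 3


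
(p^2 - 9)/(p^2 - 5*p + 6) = (p + 3)/(p - 2)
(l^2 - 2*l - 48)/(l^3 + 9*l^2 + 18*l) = (l - 8)/(l*(l + 3))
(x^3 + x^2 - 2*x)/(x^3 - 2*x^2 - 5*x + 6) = x/(x - 3)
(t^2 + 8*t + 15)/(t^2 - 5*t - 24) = (t + 5)/(t - 8)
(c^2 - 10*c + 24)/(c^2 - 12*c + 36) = (c - 4)/(c - 6)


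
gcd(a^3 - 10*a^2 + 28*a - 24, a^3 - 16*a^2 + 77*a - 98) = a - 2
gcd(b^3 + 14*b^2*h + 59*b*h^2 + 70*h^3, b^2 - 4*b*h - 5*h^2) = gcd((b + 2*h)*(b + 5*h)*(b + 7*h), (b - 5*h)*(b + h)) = 1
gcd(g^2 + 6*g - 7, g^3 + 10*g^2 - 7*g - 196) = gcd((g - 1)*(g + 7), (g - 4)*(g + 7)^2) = g + 7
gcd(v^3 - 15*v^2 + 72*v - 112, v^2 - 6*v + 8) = v - 4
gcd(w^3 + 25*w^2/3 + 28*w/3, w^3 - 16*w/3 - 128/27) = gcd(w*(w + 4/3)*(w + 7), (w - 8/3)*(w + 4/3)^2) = w + 4/3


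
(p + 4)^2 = p^2 + 8*p + 16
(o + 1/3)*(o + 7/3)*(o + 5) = o^3 + 23*o^2/3 + 127*o/9 + 35/9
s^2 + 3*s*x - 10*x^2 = (s - 2*x)*(s + 5*x)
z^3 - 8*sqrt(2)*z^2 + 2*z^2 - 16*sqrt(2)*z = z*(z + 2)*(z - 8*sqrt(2))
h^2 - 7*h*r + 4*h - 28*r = (h + 4)*(h - 7*r)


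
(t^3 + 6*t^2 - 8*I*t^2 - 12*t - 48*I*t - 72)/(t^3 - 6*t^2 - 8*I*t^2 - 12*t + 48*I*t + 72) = (t + 6)/(t - 6)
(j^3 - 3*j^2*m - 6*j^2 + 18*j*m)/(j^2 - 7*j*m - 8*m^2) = j*(-j^2 + 3*j*m + 6*j - 18*m)/(-j^2 + 7*j*m + 8*m^2)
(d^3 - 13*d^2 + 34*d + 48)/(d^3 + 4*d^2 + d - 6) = (d^3 - 13*d^2 + 34*d + 48)/(d^3 + 4*d^2 + d - 6)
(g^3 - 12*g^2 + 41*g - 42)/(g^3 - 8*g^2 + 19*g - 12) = (g^2 - 9*g + 14)/(g^2 - 5*g + 4)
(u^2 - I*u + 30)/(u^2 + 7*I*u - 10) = (u - 6*I)/(u + 2*I)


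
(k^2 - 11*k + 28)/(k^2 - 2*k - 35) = (k - 4)/(k + 5)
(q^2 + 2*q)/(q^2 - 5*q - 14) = q/(q - 7)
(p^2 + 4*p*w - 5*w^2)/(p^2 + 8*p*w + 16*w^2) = (p^2 + 4*p*w - 5*w^2)/(p^2 + 8*p*w + 16*w^2)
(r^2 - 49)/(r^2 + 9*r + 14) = (r - 7)/(r + 2)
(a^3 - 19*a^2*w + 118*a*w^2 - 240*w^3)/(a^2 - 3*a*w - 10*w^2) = (a^2 - 14*a*w + 48*w^2)/(a + 2*w)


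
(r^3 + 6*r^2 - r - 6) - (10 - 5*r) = r^3 + 6*r^2 + 4*r - 16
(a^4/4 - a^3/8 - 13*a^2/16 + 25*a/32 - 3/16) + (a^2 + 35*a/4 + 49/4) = a^4/4 - a^3/8 + 3*a^2/16 + 305*a/32 + 193/16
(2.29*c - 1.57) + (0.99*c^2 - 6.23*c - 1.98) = 0.99*c^2 - 3.94*c - 3.55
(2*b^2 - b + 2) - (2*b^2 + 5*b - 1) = 3 - 6*b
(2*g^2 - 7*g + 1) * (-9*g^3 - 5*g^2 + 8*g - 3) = -18*g^5 + 53*g^4 + 42*g^3 - 67*g^2 + 29*g - 3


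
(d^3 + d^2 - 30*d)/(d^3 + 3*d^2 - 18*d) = (d - 5)/(d - 3)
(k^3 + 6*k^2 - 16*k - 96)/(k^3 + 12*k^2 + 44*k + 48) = (k - 4)/(k + 2)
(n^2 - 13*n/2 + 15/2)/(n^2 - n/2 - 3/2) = (n - 5)/(n + 1)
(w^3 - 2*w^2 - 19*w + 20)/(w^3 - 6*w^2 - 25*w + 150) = (w^2 + 3*w - 4)/(w^2 - w - 30)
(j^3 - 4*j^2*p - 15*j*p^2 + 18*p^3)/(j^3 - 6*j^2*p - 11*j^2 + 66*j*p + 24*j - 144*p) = (j^2 + 2*j*p - 3*p^2)/(j^2 - 11*j + 24)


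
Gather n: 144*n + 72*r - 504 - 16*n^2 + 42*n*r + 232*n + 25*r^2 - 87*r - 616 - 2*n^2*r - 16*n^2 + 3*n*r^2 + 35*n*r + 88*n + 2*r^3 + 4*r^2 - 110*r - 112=n^2*(-2*r - 32) + n*(3*r^2 + 77*r + 464) + 2*r^3 + 29*r^2 - 125*r - 1232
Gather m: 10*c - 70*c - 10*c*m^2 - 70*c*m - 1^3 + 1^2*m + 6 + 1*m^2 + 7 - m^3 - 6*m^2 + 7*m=-60*c - m^3 + m^2*(-10*c - 5) + m*(8 - 70*c) + 12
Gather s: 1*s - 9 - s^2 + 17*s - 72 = -s^2 + 18*s - 81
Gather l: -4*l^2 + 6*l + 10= -4*l^2 + 6*l + 10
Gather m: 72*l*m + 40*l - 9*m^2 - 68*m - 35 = 40*l - 9*m^2 + m*(72*l - 68) - 35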